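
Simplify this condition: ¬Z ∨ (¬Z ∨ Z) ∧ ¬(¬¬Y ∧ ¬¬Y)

¬Z ∨ (¬Z ∨ Z) ∧ ¬(¬¬Y ∧ ¬¬Y)
= ¬Z ∨ (¬Z ∨ Z) ∧ (¬Y ∨ ¬Y)   — De Morgan
= ¬Z ∨ ¬Y ∨ ¬Y   — complement / identity
= ¬Z ∨ ¬Y   — idempotence

¬Z ∨ ¬Y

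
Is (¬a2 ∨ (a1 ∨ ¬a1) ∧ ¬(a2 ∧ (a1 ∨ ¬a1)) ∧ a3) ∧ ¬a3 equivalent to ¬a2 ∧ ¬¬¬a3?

E1: (¬a2 ∨ (a1 ∨ ¬a1) ∧ ¬(a2 ∧ (a1 ∨ ¬a1)) ∧ a3) ∧ ¬a3
    = (¬a2 ∨ ¬(a2 ∧ (a1 ∨ ¬a1)) ∧ a3) ∧ ¬a3   [complement / identity]
    = (¬a2 ∨ ¬a2 ∧ a3) ∧ ¬a3   [complement / identity]
    = ¬a2 ∧ ¬a3   [absorption]
E2: ¬a2 ∧ ¬¬¬a3
    = ¬a2 ∧ ¬a3   [double negation]
Both reduce to ¬a2 ∧ ¬a3, so they are equivalent.

Yes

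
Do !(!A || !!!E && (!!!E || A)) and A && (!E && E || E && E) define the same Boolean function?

Yes

E1: !(!A || !!!E && (!!!E || A))
    = !(!A || !!!E)
    = A && !!E
    = A && E
E2: A && (!E && E || E && E)
    = A && E && (!E || E)
    = A && E
Both reduce to A && E, so they are equivalent.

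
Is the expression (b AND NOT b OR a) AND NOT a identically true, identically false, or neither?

(b AND NOT b OR a) AND NOT a
= a AND NOT a   — complement / identity
= FALSE   — complement

identically false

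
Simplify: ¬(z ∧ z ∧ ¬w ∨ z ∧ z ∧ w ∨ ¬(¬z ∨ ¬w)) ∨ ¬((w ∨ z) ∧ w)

¬(z ∧ z ∧ ¬w ∨ z ∧ z ∧ w ∨ ¬(¬z ∨ ¬w)) ∨ ¬((w ∨ z) ∧ w)
= ¬(z ∧ z ∨ ¬(¬z ∨ ¬w)) ∨ ¬((w ∨ z) ∧ w)   (distribution)
= ¬(z ∨ ¬(¬z ∨ ¬w)) ∨ ¬((w ∨ z) ∧ w)   (idempotence)
= ¬(z ∨ z ∧ w) ∨ ¬((w ∨ z) ∧ w)   (De Morgan)
= ¬(z ∨ z ∧ w) ∨ ¬w   (absorption)
= ¬z ∨ ¬w   (absorption)

¬z ∨ ¬w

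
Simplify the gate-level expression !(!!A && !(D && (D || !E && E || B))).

!A || D

!(!!A && !(D && (D || !E && E || B)))
= !(!!A && !(D && (D || B)))   [complement / identity]
= !A || D && (D || B)   [De Morgan]
= !A || D   [absorption]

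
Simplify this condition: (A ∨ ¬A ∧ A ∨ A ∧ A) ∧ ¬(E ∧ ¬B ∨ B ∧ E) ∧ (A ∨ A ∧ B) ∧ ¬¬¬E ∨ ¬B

(A ∨ ¬A ∧ A ∨ A ∧ A) ∧ ¬(E ∧ ¬B ∨ B ∧ E) ∧ (A ∨ A ∧ B) ∧ ¬¬¬E ∨ ¬B
= (A ∨ ¬A ∧ A ∨ A ∧ A) ∧ ¬(E ∧ ¬B ∨ B ∧ E) ∧ A ∧ ¬¬¬E ∨ ¬B
= (A ∨ ¬A ∧ A ∨ A ∧ A) ∧ ¬E ∧ A ∧ ¬¬¬E ∨ ¬B
= (A ∨ ¬A ∧ A ∨ A ∧ A) ∧ ¬E ∧ A ∧ ¬E ∨ ¬B
= (A ∨ A) ∧ ¬E ∧ A ∧ ¬E ∨ ¬B
= A ∧ ¬E ∧ A ∧ ¬E ∨ ¬B
= A ∧ ¬E ∨ ¬B

A ∧ ¬E ∨ ¬B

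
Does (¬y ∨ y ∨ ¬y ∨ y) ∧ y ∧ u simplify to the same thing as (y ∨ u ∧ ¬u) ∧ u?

Yes

E1: (¬y ∨ y ∨ ¬y ∨ y) ∧ y ∧ u
    = (¬y ∨ y) ∧ y ∧ u   [idempotence]
    = y ∧ u   [complement / identity]
E2: (y ∨ u ∧ ¬u) ∧ u
    = y ∧ u   [complement / identity]
Both reduce to y ∧ u, so they are equivalent.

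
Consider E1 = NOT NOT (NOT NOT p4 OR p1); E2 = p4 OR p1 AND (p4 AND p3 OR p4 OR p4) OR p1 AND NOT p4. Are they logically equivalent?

E1: NOT NOT (NOT NOT p4 OR p1)
    = NOT NOT (p4 OR p1)   (double negation)
    = p4 OR p1   (double negation)
E2: p4 OR p1 AND (p4 AND p3 OR p4 OR p4) OR p1 AND NOT p4
    = p4 OR p1 AND (p4 OR p4) OR p1 AND NOT p4   (absorption)
    = p4 OR p1 AND p4 OR p1 AND NOT p4   (idempotence)
    = p4 OR p1   (distribution)
Both reduce to p4 OR p1, so they are equivalent.

Yes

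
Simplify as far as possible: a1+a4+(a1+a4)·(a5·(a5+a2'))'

a1+a4

a1+a4+(a1+a4)·(a5·(a5+a2'))'
= a1+a4+(a1+a4)·a5'   [absorption]
= a1+a4   [absorption]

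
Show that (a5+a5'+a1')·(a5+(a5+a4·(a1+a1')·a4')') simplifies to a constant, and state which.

1

(a5+a5'+a1')·(a5+(a5+a4·(a1+a1')·a4')')
= (a5+a5'+a1')·(a5+(a5+a4·a4')')   (complement / identity)
= (a5+a5'+a1')·(a5+a5')   (complement / identity)
= a5+a5'   (absorption)
= 1   (complement)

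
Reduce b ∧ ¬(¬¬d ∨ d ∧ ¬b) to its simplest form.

b ∧ ¬(¬¬d ∨ d ∧ ¬b)
= b ∧ ¬(d ∨ d ∧ ¬b)   [double negation]
= b ∧ ¬d   [absorption]

b ∧ ¬d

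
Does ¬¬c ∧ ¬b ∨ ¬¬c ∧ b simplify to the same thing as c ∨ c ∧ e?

E1: ¬¬c ∧ ¬b ∨ ¬¬c ∧ b
    = ¬¬c   — distribution
    = c   — double negation
E2: c ∨ c ∧ e
    = c   — absorption
Both reduce to c, so they are equivalent.

Yes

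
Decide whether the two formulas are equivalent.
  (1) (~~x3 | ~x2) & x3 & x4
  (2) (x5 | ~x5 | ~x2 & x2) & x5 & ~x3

E1: (~~x3 | ~x2) & x3 & x4
    = (x3 | ~x2) & x3 & x4   (double negation)
    = x3 & x4   (absorption)
E2: (x5 | ~x5 | ~x2 & x2) & x5 & ~x3
    = (x5 | ~x5) & x5 & ~x3   (complement / identity)
    = x5 & ~x3   (complement / identity)
These differ: at x2=0, x3=1, x4=1, x5=0, E1 = 1 but E2 = 0.

No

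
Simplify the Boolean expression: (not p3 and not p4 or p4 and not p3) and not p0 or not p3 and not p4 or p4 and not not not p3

(not p3 and not p4 or p4 and not p3) and not p0 or not p3 and not p4 or p4 and not not not p3
= (not p3 and not p4 or p4 and not p3) and not p0 or not p3 and not p4 or p4 and not p3   (double negation)
= not p3 and not p4 or p4 and not p3   (absorption)
= not p3   (distribution)

not p3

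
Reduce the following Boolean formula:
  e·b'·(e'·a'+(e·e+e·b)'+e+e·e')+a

e·b'+a

e·b'·(e'·a'+(e·e+e·b)'+e+e·e')+a
= e·b'·(e'·a'+((e+b)·e)'+e+e·e')+a   [distribution]
= e·b'·(e'·a'+e'+e+e·e')+a   [absorption]
= e·b'·(e'·a'+e'+e)+a   [complement / identity]
= e·b'·(e'+e)+a   [absorption]
= e·b'+a   [complement / identity]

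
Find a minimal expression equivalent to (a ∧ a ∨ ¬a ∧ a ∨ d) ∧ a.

(a ∧ a ∨ ¬a ∧ a ∨ d) ∧ a
= (a ∨ d) ∧ a   — distribution
= a   — absorption

a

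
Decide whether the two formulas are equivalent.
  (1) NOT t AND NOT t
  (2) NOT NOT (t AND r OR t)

E1: NOT t AND NOT t
    = NOT t
E2: NOT NOT (t AND r OR t)
    = NOT NOT t
    = t
These differ: at r=0, t=0, E1 = 1 but E2 = 0.

No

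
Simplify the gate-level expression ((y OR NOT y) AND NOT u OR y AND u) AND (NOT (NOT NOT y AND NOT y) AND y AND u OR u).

((y OR NOT y) AND NOT u OR y AND u) AND (NOT (NOT NOT y AND NOT y) AND y AND u OR u)
= ((y OR NOT y) AND NOT u OR y AND u) AND ((NOT y OR y) AND y AND u OR u)   — De Morgan
= (NOT u OR y AND u) AND ((NOT y OR y) AND y AND u OR u)   — complement / identity
= (NOT u OR y AND u) AND (y AND u OR u)   — complement / identity
= y AND u OR NOT u AND u   — distribution
= y AND u   — complement / identity

y AND u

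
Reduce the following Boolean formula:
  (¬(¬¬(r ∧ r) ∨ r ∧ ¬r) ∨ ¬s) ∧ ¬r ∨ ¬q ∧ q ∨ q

¬r ∨ q

(¬(¬¬(r ∧ r) ∨ r ∧ ¬r) ∨ ¬s) ∧ ¬r ∨ ¬q ∧ q ∨ q
= (¬(r ∧ r ∨ r ∧ ¬r) ∨ ¬s) ∧ ¬r ∨ ¬q ∧ q ∨ q
= (¬r ∨ ¬s) ∧ ¬r ∨ ¬q ∧ q ∨ q
= (¬r ∨ ¬s) ∧ ¬r ∨ q
= ¬r ∨ q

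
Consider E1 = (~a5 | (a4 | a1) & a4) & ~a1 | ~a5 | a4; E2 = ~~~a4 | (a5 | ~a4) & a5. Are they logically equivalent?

No

E1: (~a5 | (a4 | a1) & a4) & ~a1 | ~a5 | a4
    = (~a5 | a4) & ~a1 | ~a5 | a4   — absorption
    = ~a5 | a4   — absorption
E2: ~~~a4 | (a5 | ~a4) & a5
    = ~~~a4 | a5   — absorption
    = ~a4 | a5   — double negation
These differ: at a1=1, a4=1, a5=0, E1 = 1 but E2 = 0.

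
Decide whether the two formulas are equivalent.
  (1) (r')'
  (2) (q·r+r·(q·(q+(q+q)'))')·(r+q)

E1: (r')'
    = r   [double negation]
E2: (q·r+r·(q·(q+(q+q)'))')·(r+q)
    = (q·r+r·(q·(q+q'))')·(r+q)   [idempotence]
    = (q·r+r·q')·(r+q)   [complement / identity]
    = r·(r+q)   [distribution]
    = r   [absorption]
Both reduce to r, so they are equivalent.

Yes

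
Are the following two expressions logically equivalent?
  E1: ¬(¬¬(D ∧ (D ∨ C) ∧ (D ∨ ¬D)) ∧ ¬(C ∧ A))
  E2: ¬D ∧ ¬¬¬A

E1: ¬(¬¬(D ∧ (D ∨ C) ∧ (D ∨ ¬D)) ∧ ¬(C ∧ A))
    = ¬(D ∧ (D ∨ C) ∧ (D ∨ ¬D)) ∨ C ∧ A   (De Morgan)
    = ¬(D ∧ (D ∨ ¬D)) ∨ C ∧ A   (absorption)
    = ¬D ∨ C ∧ A   (complement / identity)
E2: ¬D ∧ ¬¬¬A
    = ¬D ∧ ¬A   (double negation)
These differ: at A=1, C=0, D=0, E1 = 1 but E2 = 0.

No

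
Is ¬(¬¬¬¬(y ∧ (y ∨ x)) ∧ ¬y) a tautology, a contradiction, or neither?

tautology

¬(¬¬¬¬(y ∧ (y ∨ x)) ∧ ¬y)
= ¬(¬¬¬¬y ∧ ¬y)   [absorption]
= ¬(¬¬y ∧ ¬y)   [double negation]
= ¬y ∨ y   [De Morgan]
= True   [complement]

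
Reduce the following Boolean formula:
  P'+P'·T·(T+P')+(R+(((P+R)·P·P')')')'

P'+P'·T·(T+P')+(R+(((P+R)·P·P')')')'
= P'+P'·T·(T+P')+(R+((P·P')')')'
= P'+P'·T·(T+P')+(R+P·P')'
= P'+P'·T·(T+P')+R'
= P'+P'·T+R'
= P'+R'

P'+R'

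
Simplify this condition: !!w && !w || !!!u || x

!!w && !w || !!!u || x
= w && !w || !!!u || x   — double negation
= w && !w || !u || x   — double negation
= !u || x   — complement / identity

!u || x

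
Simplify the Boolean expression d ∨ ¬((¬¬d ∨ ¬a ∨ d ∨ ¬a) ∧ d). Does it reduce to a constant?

True

d ∨ ¬((¬¬d ∨ ¬a ∨ d ∨ ¬a) ∧ d)
= d ∨ ¬((d ∨ ¬a ∨ d ∨ ¬a) ∧ d)   (double negation)
= d ∨ ¬((d ∨ ¬a) ∧ d)   (idempotence)
= d ∨ ¬d   (absorption)
= True   (complement)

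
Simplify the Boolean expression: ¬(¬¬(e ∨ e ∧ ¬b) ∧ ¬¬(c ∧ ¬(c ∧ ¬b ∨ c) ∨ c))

¬e ∨ ¬c

¬(¬¬(e ∨ e ∧ ¬b) ∧ ¬¬(c ∧ ¬(c ∧ ¬b ∨ c) ∨ c))
= ¬(¬¬(e ∨ e ∧ ¬b) ∧ ¬¬(c ∧ ¬c ∨ c))   (absorption)
= ¬(¬¬e ∧ ¬¬(c ∧ ¬c ∨ c))   (absorption)
= ¬(¬¬e ∧ ¬¬c)   (complement / identity)
= ¬e ∨ ¬c   (De Morgan)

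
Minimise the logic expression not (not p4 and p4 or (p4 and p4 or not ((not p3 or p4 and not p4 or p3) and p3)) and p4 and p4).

not (not p4 and p4 or (p4 and p4 or not ((not p3 or p4 and not p4 or p3) and p3)) and p4 and p4)
= not (not p4 and p4 or (p4 and p4 or not ((not p3 or p3) and p3)) and p4 and p4)
= not (not p4 and p4 or (p4 and p4 or not p3) and p4 and p4)
= not (not p4 and p4 or p4 and p4)
= not p4

not p4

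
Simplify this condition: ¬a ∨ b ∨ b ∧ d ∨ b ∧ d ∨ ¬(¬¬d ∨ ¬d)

¬a ∨ b ∨ b ∧ d ∨ b ∧ d ∨ ¬(¬¬d ∨ ¬d)
= ¬a ∨ b ∨ b ∧ d ∨ ¬(¬¬d ∨ ¬d)   (idempotence)
= ¬a ∨ b ∨ b ∧ d ∨ ¬d ∧ d   (De Morgan)
= ¬a ∨ b ∨ ¬d ∧ d   (absorption)
= ¬a ∨ b   (complement / identity)

¬a ∨ b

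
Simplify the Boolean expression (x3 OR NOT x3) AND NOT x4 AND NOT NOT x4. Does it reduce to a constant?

(x3 OR NOT x3) AND NOT x4 AND NOT NOT x4
= NOT x4 AND NOT NOT x4   [complement / identity]
= NOT x4 AND x4   [double negation]
= FALSE   [complement]

FALSE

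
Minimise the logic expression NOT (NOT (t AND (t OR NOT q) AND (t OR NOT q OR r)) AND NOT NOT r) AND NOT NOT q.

(t OR NOT r) AND q

NOT (NOT (t AND (t OR NOT q) AND (t OR NOT q OR r)) AND NOT NOT r) AND NOT NOT q
= NOT (NOT (t AND (t OR NOT q)) AND NOT NOT r) AND NOT NOT q   — absorption
= NOT (NOT t AND NOT NOT r) AND NOT NOT q   — absorption
= (t OR NOT r) AND NOT NOT q   — De Morgan
= (t OR NOT r) AND q   — double negation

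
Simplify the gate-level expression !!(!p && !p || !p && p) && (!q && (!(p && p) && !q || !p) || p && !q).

!p && !q

!!(!p && !p || !p && p) && (!q && (!(p && p) && !q || !p) || p && !q)
= !!(!p && !p || !p && p) && (!q && (!p && !q || !p) || p && !q)   [idempotence]
= !!(!p && !p || !p && p) && (!q && !p || p && !q)   [absorption]
= !!(!p && !p || !p && p) && !q   [distribution]
= (!p && !p || !p && p) && !q   [double negation]
= !p && !q   [distribution]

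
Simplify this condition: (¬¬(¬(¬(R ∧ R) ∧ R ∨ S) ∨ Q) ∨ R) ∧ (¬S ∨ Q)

(¬¬(¬(¬(R ∧ R) ∧ R ∨ S) ∨ Q) ∨ R) ∧ (¬S ∨ Q)
= (¬(¬(R ∧ R) ∧ R ∨ S) ∨ Q ∨ R) ∧ (¬S ∨ Q)
= (¬(¬R ∧ R ∨ S) ∨ Q ∨ R) ∧ (¬S ∨ Q)
= (¬S ∨ Q ∨ R) ∧ (¬S ∨ Q)
= ¬S ∨ Q

¬S ∨ Q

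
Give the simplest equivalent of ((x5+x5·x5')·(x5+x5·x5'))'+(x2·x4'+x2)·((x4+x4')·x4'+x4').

x5'+x2·x4'

((x5+x5·x5')·(x5+x5·x5'))'+(x2·x4'+x2)·((x4+x4')·x4'+x4')
= ((x5+x5·x5')·(x5+x5·x5'))'+(x2·x4'+x2)·(x4'+x4')   [complement / identity]
= (x5+x5·x5')'+(x2·x4'+x2)·(x4'+x4')   [idempotence]
= x5'+(x2·x4'+x2)·(x4'+x4')   [complement / identity]
= x5'+x2·(x4'+x4')   [absorption]
= x5'+x2·x4'   [idempotence]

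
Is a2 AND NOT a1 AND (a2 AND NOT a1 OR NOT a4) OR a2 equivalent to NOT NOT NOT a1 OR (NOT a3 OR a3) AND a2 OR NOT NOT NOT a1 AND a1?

No

E1: a2 AND NOT a1 AND (a2 AND NOT a1 OR NOT a4) OR a2
    = a2 AND NOT a1 OR a2   (absorption)
    = a2   (absorption)
E2: NOT NOT NOT a1 OR (NOT a3 OR a3) AND a2 OR NOT NOT NOT a1 AND a1
    = NOT NOT NOT a1 OR (NOT a3 OR a3) AND a2 OR NOT a1 AND a1   (double negation)
    = NOT NOT NOT a1 OR a2 OR NOT a1 AND a1   (complement / identity)
    = NOT NOT NOT a1 OR a2   (complement / identity)
    = NOT a1 OR a2   (double negation)
These differ: at a1=0, a2=0, a3=0, a4=0, E1 = 0 but E2 = 1.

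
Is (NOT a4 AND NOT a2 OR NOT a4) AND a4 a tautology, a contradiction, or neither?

contradiction

(NOT a4 AND NOT a2 OR NOT a4) AND a4
= NOT a4 AND a4   (absorption)
= FALSE   (complement)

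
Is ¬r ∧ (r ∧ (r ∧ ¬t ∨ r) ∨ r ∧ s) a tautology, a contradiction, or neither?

¬r ∧ (r ∧ (r ∧ ¬t ∨ r) ∨ r ∧ s)
= ¬r ∧ r ∧ (r ∧ ¬t ∨ r ∨ s)
= ¬r ∧ r ∧ (r ∨ s)
= ¬r ∧ r
= False

contradiction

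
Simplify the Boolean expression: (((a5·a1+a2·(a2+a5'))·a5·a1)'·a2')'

(((a5·a1+a2·(a2+a5'))·a5·a1)'·a2')'
= (((a5·a1+a2)·a5·a1)'·a2')'   — absorption
= ((a5·a1)'·a2')'   — absorption
= a5·a1+a2   — De Morgan

a5·a1+a2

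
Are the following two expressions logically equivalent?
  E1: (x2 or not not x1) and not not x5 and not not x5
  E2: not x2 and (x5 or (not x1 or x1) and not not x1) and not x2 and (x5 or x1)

No

E1: (x2 or not not x1) and not not x5 and not not x5
    = (x2 or not not x1) and not not x5   (idempotence)
    = (x2 or not not x1) and x5   (double negation)
    = (x2 or x1) and x5   (double negation)
E2: not x2 and (x5 or (not x1 or x1) and not not x1) and not x2 and (x5 or x1)
    = not x2 and (x5 or not not x1) and not x2 and (x5 or x1)   (complement / identity)
    = not x2 and (x5 or x1) and not x2 and (x5 or x1)   (double negation)
    = not x2 and (x5 or x1)   (idempotence)
These differ: at x1=1, x2=1, x5=1, E1 = 1 but E2 = 0.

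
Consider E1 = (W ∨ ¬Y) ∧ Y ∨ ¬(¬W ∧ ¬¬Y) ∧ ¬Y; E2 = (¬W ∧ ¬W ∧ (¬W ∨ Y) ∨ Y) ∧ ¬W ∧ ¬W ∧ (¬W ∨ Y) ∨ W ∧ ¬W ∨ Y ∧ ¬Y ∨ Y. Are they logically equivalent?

E1: (W ∨ ¬Y) ∧ Y ∨ ¬(¬W ∧ ¬¬Y) ∧ ¬Y
    = (W ∨ ¬Y) ∧ Y ∨ (W ∨ ¬Y) ∧ ¬Y   (De Morgan)
    = W ∨ ¬Y   (distribution)
E2: (¬W ∧ ¬W ∧ (¬W ∨ Y) ∨ Y) ∧ ¬W ∧ ¬W ∧ (¬W ∨ Y) ∨ W ∧ ¬W ∨ Y ∧ ¬Y ∨ Y
    = ¬W ∧ ¬W ∧ (¬W ∨ Y) ∨ W ∧ ¬W ∨ Y ∧ ¬Y ∨ Y   (absorption)
    = ¬W ∧ ¬W ∨ W ∧ ¬W ∨ Y ∧ ¬Y ∨ Y   (absorption)
    = ¬W ∨ Y ∧ ¬Y ∨ Y   (distribution)
    = ¬W ∨ Y   (complement / identity)
These differ: at W=1, Y=0, E1 = 1 but E2 = 0.

No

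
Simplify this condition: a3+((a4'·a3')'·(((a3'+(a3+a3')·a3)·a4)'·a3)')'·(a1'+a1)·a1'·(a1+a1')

a3+a4'·a1'

a3+((a4'·a3')'·(((a3'+(a3+a3')·a3)·a4)'·a3)')'·(a1'+a1)·a1'·(a1+a1')
= a3+(a4'·a3'+((a3'+(a3+a3')·a3)·a4)'·a3)·(a1'+a1)·a1'·(a1+a1')   (De Morgan)
= a3+(a4'·a3'+((a3'+(a3+a3')·a3)·a4)'·a3)·a1'·(a1+a1')   (complement / identity)
= a3+(a4'·a3'+((a3'+(a3+a3')·a3)·a4)'·a3)·a1'   (complement / identity)
= a3+(a4'·a3'+((a3'+a3)·a4)'·a3)·a1'   (complement / identity)
= a3+(a4'·a3'+a4'·a3)·a1'   (complement / identity)
= a3+a4'·a1'   (distribution)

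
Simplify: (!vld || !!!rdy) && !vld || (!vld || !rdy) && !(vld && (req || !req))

!vld

(!vld || !!!rdy) && !vld || (!vld || !rdy) && !(vld && (req || !req))
= (!vld || !rdy) && !vld || (!vld || !rdy) && !(vld && (req || !req))   [double negation]
= (!vld || !rdy) && !vld || (!vld || !rdy) && !vld   [complement / identity]
= (!vld || !rdy) && !vld   [idempotence]
= !vld   [absorption]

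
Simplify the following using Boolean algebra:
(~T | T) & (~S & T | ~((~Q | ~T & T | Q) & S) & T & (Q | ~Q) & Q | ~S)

(~T | T) & (~S & T | ~((~Q | ~T & T | Q) & S) & T & (Q | ~Q) & Q | ~S)
= (~T | T) & (~S & T | ~((~Q | Q) & S) & T & (Q | ~Q) & Q | ~S)   [complement / identity]
= (~T | T) & (~S & T | ~((~Q | Q) & S) & T & Q | ~S)   [complement / identity]
= (~T | T) & (~S & T | ~S & T & Q | ~S)   [complement / identity]
= ~S & T | ~S & T & Q | ~S   [complement / identity]
= ~S & T | ~S   [absorption]
= ~S   [absorption]

~S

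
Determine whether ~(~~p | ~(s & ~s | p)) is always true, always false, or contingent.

~(~~p | ~(s & ~s | p))
= ~p & (s & ~s | p)   [De Morgan]
= ~p & p   [complement / identity]
= 0   [complement]

always false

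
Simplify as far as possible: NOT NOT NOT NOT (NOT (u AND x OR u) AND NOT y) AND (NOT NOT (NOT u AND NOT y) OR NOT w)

NOT u AND NOT y

NOT NOT NOT NOT (NOT (u AND x OR u) AND NOT y) AND (NOT NOT (NOT u AND NOT y) OR NOT w)
= NOT NOT NOT NOT (NOT u AND NOT y) AND (NOT NOT (NOT u AND NOT y) OR NOT w)   — absorption
= NOT NOT (NOT u AND NOT y) AND (NOT NOT (NOT u AND NOT y) OR NOT w)   — double negation
= NOT NOT (NOT u AND NOT y)   — absorption
= NOT u AND NOT y   — double negation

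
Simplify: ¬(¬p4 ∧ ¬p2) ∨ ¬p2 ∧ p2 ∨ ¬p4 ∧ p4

p4 ∨ p2

¬(¬p4 ∧ ¬p2) ∨ ¬p2 ∧ p2 ∨ ¬p4 ∧ p4
= ¬(¬p4 ∧ ¬p2) ∨ ¬p4 ∧ p4   [complement / identity]
= ¬(¬p4 ∧ ¬p2)   [complement / identity]
= p4 ∨ p2   [De Morgan]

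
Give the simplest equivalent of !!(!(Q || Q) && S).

!!(!(Q || Q) && S)
= !(Q || Q) && S   — double negation
= !Q && S   — idempotence

!Q && S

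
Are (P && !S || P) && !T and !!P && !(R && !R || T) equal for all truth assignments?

E1: (P && !S || P) && !T
    = P && !T   (absorption)
E2: !!P && !(R && !R || T)
    = !!P && !T   (complement / identity)
    = P && !T   (double negation)
Both reduce to P && !T, so they are equivalent.

Yes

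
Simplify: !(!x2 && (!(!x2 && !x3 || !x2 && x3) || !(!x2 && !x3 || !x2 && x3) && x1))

true

!(!x2 && (!(!x2 && !x3 || !x2 && x3) || !(!x2 && !x3 || !x2 && x3) && x1))
= !(!x2 && !(!x2 && !x3 || !x2 && x3))   (absorption)
= x2 || !x2 && !x3 || !x2 && x3   (De Morgan)
= x2 || !x2   (distribution)
= true   (complement)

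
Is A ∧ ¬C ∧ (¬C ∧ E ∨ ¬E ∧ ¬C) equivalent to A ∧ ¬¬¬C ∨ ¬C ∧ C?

E1: A ∧ ¬C ∧ (¬C ∧ E ∨ ¬E ∧ ¬C)
    = A ∧ ¬C ∧ ¬C   — distribution
    = A ∧ ¬C   — idempotence
E2: A ∧ ¬¬¬C ∨ ¬C ∧ C
    = A ∧ ¬C ∨ ¬C ∧ C   — double negation
    = A ∧ ¬C   — complement / identity
Both reduce to A ∧ ¬C, so they are equivalent.

Yes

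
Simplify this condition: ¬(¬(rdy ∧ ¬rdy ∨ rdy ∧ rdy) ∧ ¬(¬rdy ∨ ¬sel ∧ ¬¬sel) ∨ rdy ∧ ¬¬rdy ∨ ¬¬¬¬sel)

¬rdy ∧ ¬sel

¬(¬(rdy ∧ ¬rdy ∨ rdy ∧ rdy) ∧ ¬(¬rdy ∨ ¬sel ∧ ¬¬sel) ∨ rdy ∧ ¬¬rdy ∨ ¬¬¬¬sel)
= ¬(¬rdy ∧ ¬(¬rdy ∨ ¬sel ∧ ¬¬sel) ∨ rdy ∧ ¬¬rdy ∨ ¬¬¬¬sel)   — distribution
= ¬(¬rdy ∧ ¬(¬rdy ∨ ¬sel ∧ sel) ∨ rdy ∧ ¬¬rdy ∨ ¬¬¬¬sel)   — double negation
= ¬(¬rdy ∧ ¬¬rdy ∨ rdy ∧ ¬¬rdy ∨ ¬¬¬¬sel)   — complement / identity
= ¬(¬rdy ∧ ¬¬rdy ∨ rdy ∧ ¬¬rdy ∨ ¬¬sel)   — double negation
= ¬(¬¬rdy ∨ ¬¬sel)   — distribution
= ¬rdy ∧ ¬sel   — De Morgan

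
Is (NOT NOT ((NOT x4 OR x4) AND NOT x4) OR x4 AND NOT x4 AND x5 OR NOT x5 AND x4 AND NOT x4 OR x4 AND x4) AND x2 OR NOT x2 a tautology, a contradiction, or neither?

tautology

(NOT NOT ((NOT x4 OR x4) AND NOT x4) OR x4 AND NOT x4 AND x5 OR NOT x5 AND x4 AND NOT x4 OR x4 AND x4) AND x2 OR NOT x2
= (NOT NOT ((NOT x4 OR x4) AND NOT x4) OR x4 AND NOT x4 OR x4 AND x4) AND x2 OR NOT x2   [distribution]
= ((NOT x4 OR x4) AND NOT x4 OR x4 AND NOT x4 OR x4 AND x4) AND x2 OR NOT x2   [double negation]
= ((NOT x4 OR x4) AND NOT x4 OR x4 AND (NOT x4 OR x4)) AND x2 OR NOT x2   [distribution]
= (NOT x4 OR x4) AND x2 OR NOT x2   [distribution]
= x2 OR NOT x2   [complement / identity]
= TRUE   [complement]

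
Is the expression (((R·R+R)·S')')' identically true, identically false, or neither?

neither

(((R·R+R)·S')')'
= (((R+R)·S')')'   — idempotence
= (R+R)·S'   — double negation
= R·S'   — idempotence
This depends on R, S, so it is not a constant.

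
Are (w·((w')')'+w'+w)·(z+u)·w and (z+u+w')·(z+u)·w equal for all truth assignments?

E1: (w·((w')')'+w'+w)·(z+u)·w
    = (w·w'+w'+w)·(z+u)·w
    = (w'+w)·(z+u)·w
    = (z+u)·w
E2: (z+u+w')·(z+u)·w
    = (z+u)·w
Both reduce to (z+u)·w, so they are equivalent.

Yes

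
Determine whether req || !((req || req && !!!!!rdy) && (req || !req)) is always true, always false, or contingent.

always true

req || !((req || req && !!!!!rdy) && (req || !req))
= req || !((req || req && !!!rdy) && (req || !req))   [double negation]
= req || !(req || req && !!!rdy)   [complement / identity]
= req || !(req || req && !rdy)   [double negation]
= req || !req   [absorption]
= true   [complement]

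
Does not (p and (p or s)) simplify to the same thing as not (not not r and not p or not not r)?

No

E1: not (p and (p or s))
    = not p
E2: not (not not r and not p or not not r)
    = not not not r
    = not r
These differ: at p=0, r=1, s=0, E1 = 1 but E2 = 0.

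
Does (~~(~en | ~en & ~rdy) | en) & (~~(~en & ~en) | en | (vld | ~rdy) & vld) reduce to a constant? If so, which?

yes, True

(~~(~en | ~en & ~rdy) | en) & (~~(~en & ~en) | en | (vld | ~rdy) & vld)
= (~~(~en | ~en & ~rdy) | en) & (~~(~en & ~en) | en | vld)   [absorption]
= (~~~en | en) & (~~(~en & ~en) | en | vld)   [absorption]
= (~~~en | en) & (~~~en | en | vld)   [idempotence]
= ~~~en | en   [absorption]
= ~en | en   [double negation]
= 1   [complement]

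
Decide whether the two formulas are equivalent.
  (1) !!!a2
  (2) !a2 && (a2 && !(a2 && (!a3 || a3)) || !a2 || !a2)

Yes

E1: !!!a2
    = !a2   [double negation]
E2: !a2 && (a2 && !(a2 && (!a3 || a3)) || !a2 || !a2)
    = !a2 && (a2 && !a2 || !a2 || !a2)   [complement / identity]
    = !a2 && (!a2 || !a2)   [complement / identity]
    = !a2 && !a2   [idempotence]
    = !a2   [idempotence]
Both reduce to !a2, so they are equivalent.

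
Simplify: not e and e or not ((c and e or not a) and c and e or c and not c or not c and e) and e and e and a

False

not e and e or not ((c and e or not a) and c and e or c and not c or not c and e) and e and e and a
= not e and e or not (c and e or c and not c or not c and e) and e and e and a
= not e and e or not (c and e or not c and e) and e and e and a
= not e and e or not (c and e or not c and e) and e and a
= not e and e or not e and e and a
= not e and e
= False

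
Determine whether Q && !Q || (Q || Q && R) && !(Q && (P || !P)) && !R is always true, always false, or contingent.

always false

Q && !Q || (Q || Q && R) && !(Q && (P || !P)) && !R
= Q && !Q || (Q || Q && R) && !Q && !R   [complement / identity]
= Q && !Q || Q && !Q && !R   [absorption]
= Q && !Q   [absorption]
= false   [complement]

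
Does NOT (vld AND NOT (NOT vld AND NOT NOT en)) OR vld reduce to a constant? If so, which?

NOT (vld AND NOT (NOT vld AND NOT NOT en)) OR vld
= NOT (vld AND (vld OR NOT en)) OR vld
= NOT vld OR vld
= TRUE

yes, True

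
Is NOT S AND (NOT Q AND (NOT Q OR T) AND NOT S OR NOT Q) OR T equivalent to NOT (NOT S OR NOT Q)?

E1: NOT S AND (NOT Q AND (NOT Q OR T) AND NOT S OR NOT Q) OR T
    = NOT S AND (NOT Q AND NOT S OR NOT Q) OR T   (absorption)
    = NOT S AND NOT Q OR T   (absorption)
E2: NOT (NOT S OR NOT Q)
    = S AND Q   (De Morgan)
These differ: at Q=0, S=0, T=1, E1 = 1 but E2 = 0.

No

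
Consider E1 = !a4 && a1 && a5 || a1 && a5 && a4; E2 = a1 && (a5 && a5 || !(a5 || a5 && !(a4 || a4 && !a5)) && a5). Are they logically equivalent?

E1: !a4 && a1 && a5 || a1 && a5 && a4
    = a1 && a5   (distribution)
E2: a1 && (a5 && a5 || !(a5 || a5 && !(a4 || a4 && !a5)) && a5)
    = a1 && (a5 && a5 || !(a5 || a5 && !a4) && a5)   (absorption)
    = a1 && (a5 && a5 || !a5 && a5)   (absorption)
    = a1 && a5   (distribution)
Both reduce to a1 && a5, so they are equivalent.

Yes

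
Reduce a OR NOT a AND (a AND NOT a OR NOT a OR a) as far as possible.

a OR NOT a AND (a AND NOT a OR NOT a OR a)
= a OR NOT a AND (NOT a OR a)   — complement / identity
= a OR NOT a   — complement / identity
= TRUE   — complement

TRUE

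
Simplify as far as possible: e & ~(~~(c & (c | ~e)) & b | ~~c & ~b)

e & ~c

e & ~(~~(c & (c | ~e)) & b | ~~c & ~b)
= e & ~(~~c & b | ~~c & ~b)
= e & ~~~c
= e & ~c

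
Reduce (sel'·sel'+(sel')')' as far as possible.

(sel'·sel'+(sel')')'
= (sel'+(sel')')'   [idempotence]
= sel·sel'   [De Morgan]
= 0   [complement]

0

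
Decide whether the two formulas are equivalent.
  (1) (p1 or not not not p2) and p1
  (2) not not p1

E1: (p1 or not not not p2) and p1
    = (p1 or not p2) and p1   — double negation
    = p1   — absorption
E2: not not p1
    = p1   — double negation
Both reduce to p1, so they are equivalent.

Yes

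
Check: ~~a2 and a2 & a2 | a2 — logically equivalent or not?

Yes

E1: ~~a2
    = a2   (double negation)
E2: a2 & a2 | a2
    = a2 | a2   (idempotence)
    = a2   (idempotence)
Both reduce to a2, so they are equivalent.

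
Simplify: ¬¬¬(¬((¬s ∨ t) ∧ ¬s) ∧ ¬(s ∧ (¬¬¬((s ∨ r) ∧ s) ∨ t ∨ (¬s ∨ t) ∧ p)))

¬s ∨ t

¬¬¬(¬((¬s ∨ t) ∧ ¬s) ∧ ¬(s ∧ (¬¬¬((s ∨ r) ∧ s) ∨ t ∨ (¬s ∨ t) ∧ p)))
= ¬¬¬(¬((¬s ∨ t) ∧ ¬s) ∧ ¬(s ∧ (¬¬¬s ∨ t ∨ (¬s ∨ t) ∧ p)))   — absorption
= ¬¬¬(¬((¬s ∨ t) ∧ ¬s) ∧ ¬(s ∧ (¬s ∨ t ∨ (¬s ∨ t) ∧ p)))   — double negation
= ¬(¬((¬s ∨ t) ∧ ¬s) ∧ ¬(s ∧ (¬s ∨ t ∨ (¬s ∨ t) ∧ p)))   — double negation
= ¬(¬((¬s ∨ t) ∧ ¬s) ∧ ¬(s ∧ (¬s ∨ t)))   — absorption
= (¬s ∨ t) ∧ ¬s ∨ s ∧ (¬s ∨ t)   — De Morgan
= ¬s ∨ t   — distribution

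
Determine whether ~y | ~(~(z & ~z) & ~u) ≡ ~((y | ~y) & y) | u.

Yes

E1: ~y | ~(~(z & ~z) & ~u)
    = ~y | z & ~z | u   (De Morgan)
    = ~y | u   (complement / identity)
E2: ~((y | ~y) & y) | u
    = ~y | u   (complement / identity)
Both reduce to ~y | u, so they are equivalent.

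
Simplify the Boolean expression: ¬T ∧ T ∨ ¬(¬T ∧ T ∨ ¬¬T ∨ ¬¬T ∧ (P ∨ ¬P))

¬T

¬T ∧ T ∨ ¬(¬T ∧ T ∨ ¬¬T ∨ ¬¬T ∧ (P ∨ ¬P))
= ¬T ∧ T ∨ ¬(¬T ∧ T ∨ ¬¬T ∨ ¬¬T)   [complement / identity]
= ¬T ∧ T ∨ ¬(¬¬T ∨ ¬¬T)   [complement / identity]
= ¬T ∧ T ∨ ¬T ∧ ¬T   [De Morgan]
= ¬T   [distribution]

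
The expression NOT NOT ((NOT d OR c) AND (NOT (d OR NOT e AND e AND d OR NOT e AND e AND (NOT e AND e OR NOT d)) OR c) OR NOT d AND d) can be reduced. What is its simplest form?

NOT NOT ((NOT d OR c) AND (NOT (d OR NOT e AND e AND d OR NOT e AND e AND (NOT e AND e OR NOT d)) OR c) OR NOT d AND d)
= NOT NOT ((NOT d OR c) AND (NOT (d OR NOT e AND e AND d OR NOT e AND e) OR c) OR NOT d AND d)   [absorption]
= NOT NOT ((NOT d OR c) AND (NOT (d OR NOT e AND e AND d OR NOT e AND e) OR c))   [complement / identity]
= NOT NOT ((NOT d OR c) AND (NOT (d OR NOT e AND e) OR c))   [absorption]
= (NOT d OR c) AND (NOT (d OR NOT e AND e) OR c)   [double negation]
= (NOT d OR c) AND (NOT d OR c)   [complement / identity]
= NOT d OR c   [idempotence]

NOT d OR c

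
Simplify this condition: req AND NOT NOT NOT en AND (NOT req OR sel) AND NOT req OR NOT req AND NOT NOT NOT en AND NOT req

req AND NOT NOT NOT en AND (NOT req OR sel) AND NOT req OR NOT req AND NOT NOT NOT en AND NOT req
= req AND NOT NOT NOT en AND NOT req OR NOT req AND NOT NOT NOT en AND NOT req   (absorption)
= NOT NOT NOT en AND NOT req   (distribution)
= NOT en AND NOT req   (double negation)

NOT en AND NOT req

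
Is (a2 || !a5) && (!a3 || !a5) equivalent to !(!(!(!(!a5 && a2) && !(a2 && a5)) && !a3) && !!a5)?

E1: (a2 || !a5) && (!a3 || !a5)
    = a2 && !a3 || !a5
E2: !(!(!(!(!a5 && a2) && !(a2 && a5)) && !a3) && !!a5)
    = !(!(!a5 && a2) && !(a2 && a5)) && !a3 || !a5
    = (!a5 && a2 || a2 && a5) && !a3 || !a5
    = a2 && !a3 || !a5
Both reduce to a2 && !a3 || !a5, so they are equivalent.

Yes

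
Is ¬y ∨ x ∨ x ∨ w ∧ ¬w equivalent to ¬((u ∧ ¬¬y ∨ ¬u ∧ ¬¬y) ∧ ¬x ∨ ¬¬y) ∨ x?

Yes

E1: ¬y ∨ x ∨ x ∨ w ∧ ¬w
    = ¬y ∨ x ∨ x   (complement / identity)
    = ¬y ∨ x   (idempotence)
E2: ¬((u ∧ ¬¬y ∨ ¬u ∧ ¬¬y) ∧ ¬x ∨ ¬¬y) ∨ x
    = ¬(¬¬y ∧ ¬x ∨ ¬¬y) ∨ x   (distribution)
    = ¬¬¬y ∨ x   (absorption)
    = ¬y ∨ x   (double negation)
Both reduce to ¬y ∨ x, so they are equivalent.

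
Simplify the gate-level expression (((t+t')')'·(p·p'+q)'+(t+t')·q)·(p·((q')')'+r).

(((t+t')')'·(p·p'+q)'+(t+t')·q)·(p·((q')')'+r)
= ((t+t')·(p·p'+q)'+(t+t')·q)·(p·((q')')'+r)   (double negation)
= ((t+t')·q'+(t+t')·q)·(p·((q')')'+r)   (complement / identity)
= (t+t')·(p·((q')')'+r)   (distribution)
= (t+t')·(p·q'+r)   (double negation)
= p·q'+r   (complement / identity)

p·q'+r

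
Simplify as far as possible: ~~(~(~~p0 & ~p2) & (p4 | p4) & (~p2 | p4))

~~(~(~~p0 & ~p2) & (p4 | p4) & (~p2 | p4))
= ~(~~p0 & ~p2) & (p4 | p4) & (~p2 | p4)   — double negation
= ~(~~p0 & ~p2) & (p4 | p4 & ~p2)   — distribution
= ~(~~p0 & ~p2) & p4   — absorption
= (~p0 | p2) & p4   — De Morgan

(~p0 | p2) & p4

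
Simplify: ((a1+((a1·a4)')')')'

a1

((a1+((a1·a4)')')')'
= ((a1+a1·a4)')'   [double negation]
= (a1')'   [absorption]
= a1   [double negation]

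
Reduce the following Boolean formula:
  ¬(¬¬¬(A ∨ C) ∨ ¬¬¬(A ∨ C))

¬(¬¬¬(A ∨ C) ∨ ¬¬¬(A ∨ C))
= ¬¬¬¬(A ∨ C)   [idempotence]
= ¬¬(A ∨ C)   [double negation]
= A ∨ C   [double negation]

A ∨ C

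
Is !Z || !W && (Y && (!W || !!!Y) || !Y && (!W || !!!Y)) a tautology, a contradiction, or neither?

neither

!Z || !W && (Y && (!W || !!!Y) || !Y && (!W || !!!Y))
= !Z || !W && (!W || !!!Y)
= !Z || !W && (!W || !Y)
= !Z || !W
This depends on W, Z, so it is not a constant.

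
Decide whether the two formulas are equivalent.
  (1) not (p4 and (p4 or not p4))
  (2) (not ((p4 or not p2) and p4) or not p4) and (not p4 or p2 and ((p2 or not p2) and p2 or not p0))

Yes

E1: not (p4 and (p4 or not p4))
    = not p4   (complement / identity)
E2: (not ((p4 or not p2) and p4) or not p4) and (not p4 or p2 and ((p2 or not p2) and p2 or not p0))
    = (not p4 or not p4) and (not p4 or p2 and ((p2 or not p2) and p2 or not p0))   (absorption)
    = not p4 or not p4 and p2 and ((p2 or not p2) and p2 or not p0)   (distribution)
    = not p4 or not p4 and p2 and (p2 or not p0)   (complement / identity)
    = not p4 or not p4 and p2   (absorption)
    = not p4   (absorption)
Both reduce to not p4, so they are equivalent.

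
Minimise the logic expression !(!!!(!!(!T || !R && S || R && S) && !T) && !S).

!(!!!(!!(!T || !R && S || R && S) && !T) && !S)
= !!(!!(!T || !R && S || R && S) && !T) || S
= !!(!!(!T || S) && !T) || S
= !!((!T || S) && !T) || S
= !!!T || S
= !T || S

!T || S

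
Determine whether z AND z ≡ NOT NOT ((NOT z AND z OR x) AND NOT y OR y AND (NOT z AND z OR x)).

No

E1: z AND z
    = z   (idempotence)
E2: NOT NOT ((NOT z AND z OR x) AND NOT y OR y AND (NOT z AND z OR x))
    = NOT NOT (NOT z AND z OR x)   (distribution)
    = NOT NOT x   (complement / identity)
    = x   (double negation)
These differ: at x=0, y=0, z=1, E1 = 1 but E2 = 0.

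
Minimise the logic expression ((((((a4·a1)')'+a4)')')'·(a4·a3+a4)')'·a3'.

a4·a3'

((((((a4·a1)')'+a4)')')'·(a4·a3+a4)')'·a3'
= ((((((a4·a1)')'+a4)')')'·a4')'·a3'   — absorption
= ((((a4·a1)')'+a4)'·a4')'·a3'   — double negation
= ((a4·a1+a4)'·a4')'·a3'   — double negation
= (a4'·a4')'·a3'   — absorption
= (a4+a4)·a3'   — De Morgan
= a4·a3'   — idempotence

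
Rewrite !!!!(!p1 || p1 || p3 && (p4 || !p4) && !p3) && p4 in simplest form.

p4

!!!!(!p1 || p1 || p3 && (p4 || !p4) && !p3) && p4
= !!!!(!p1 || p1 || p3 && !p3) && p4
= !!(!p1 || p1 || p3 && !p3) && p4
= (!p1 || p1 || p3 && !p3) && p4
= (!p1 || p1) && p4
= p4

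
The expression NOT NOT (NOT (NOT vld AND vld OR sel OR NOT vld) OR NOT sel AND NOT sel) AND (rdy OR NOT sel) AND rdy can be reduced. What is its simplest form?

NOT NOT (NOT (NOT vld AND vld OR sel OR NOT vld) OR NOT sel AND NOT sel) AND (rdy OR NOT sel) AND rdy
= NOT NOT (NOT (NOT vld AND vld OR sel OR NOT vld) OR NOT sel AND NOT sel) AND rdy   (absorption)
= NOT NOT (NOT (NOT vld AND vld OR sel OR NOT vld) OR NOT sel) AND rdy   (idempotence)
= NOT ((NOT vld AND vld OR sel OR NOT vld) AND sel) AND rdy   (De Morgan)
= NOT ((sel OR NOT vld) AND sel) AND rdy   (complement / identity)
= NOT sel AND rdy   (absorption)

NOT sel AND rdy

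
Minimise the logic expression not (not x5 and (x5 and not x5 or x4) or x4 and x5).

not x4

not (not x5 and (x5 and not x5 or x4) or x4 and x5)
= not (not x5 and x4 or x4 and x5)
= not x4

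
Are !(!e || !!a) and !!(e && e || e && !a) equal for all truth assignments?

E1: !(!e || !!a)
    = e && !a   (De Morgan)
E2: !!(e && e || e && !a)
    = !!((e || !a) && e)   (distribution)
    = (e || !a) && e   (double negation)
    = e   (absorption)
These differ: at a=1, e=1, E1 = 0 but E2 = 1.

No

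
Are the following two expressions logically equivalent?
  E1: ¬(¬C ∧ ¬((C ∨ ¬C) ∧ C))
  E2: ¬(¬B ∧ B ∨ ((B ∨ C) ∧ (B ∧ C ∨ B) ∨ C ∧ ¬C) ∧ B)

E1: ¬(¬C ∧ ¬((C ∨ ¬C) ∧ C))
    = ¬(¬C ∧ ¬C)   [complement / identity]
    = C ∨ C   [De Morgan]
    = C   [idempotence]
E2: ¬(¬B ∧ B ∨ ((B ∨ C) ∧ (B ∧ C ∨ B) ∨ C ∧ ¬C) ∧ B)
    = ¬(¬B ∧ B ∨ (B ∨ C) ∧ (B ∧ C ∨ B) ∧ B)   [complement / identity]
    = ¬(¬B ∧ B ∨ (B ∨ C) ∧ B ∧ B)   [absorption]
    = ¬(¬B ∧ B ∨ B ∧ B)   [absorption]
    = ¬B   [distribution]
These differ: at B=0, C=0, E1 = 0 but E2 = 1.

No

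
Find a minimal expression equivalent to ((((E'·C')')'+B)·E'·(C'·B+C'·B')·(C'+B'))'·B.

(E+C)·B

((((E'·C')')'+B)·E'·(C'·B+C'·B')·(C'+B'))'·B
= ((((E'·C')')'+B)·E'·C'·(C'+B'))'·B   [distribution]
= ((E'·C'+B)·E'·C'·(C'+B'))'·B   [double negation]
= ((E'·C'+B)·E'·C')'·B   [absorption]
= (E'·C')'·B   [absorption]
= (E+C)·B   [De Morgan]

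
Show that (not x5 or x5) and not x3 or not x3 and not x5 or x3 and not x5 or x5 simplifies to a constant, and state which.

(not x5 or x5) and not x3 or not x3 and not x5 or x3 and not x5 or x5
= (not x5 or x5) and not x3 or not x5 or x5   (distribution)
= not x5 or x5   (absorption)
= True   (complement)

True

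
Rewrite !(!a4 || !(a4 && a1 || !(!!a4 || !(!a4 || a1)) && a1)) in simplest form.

!(!a4 || !(a4 && a1 || !(!!a4 || !(!a4 || a1)) && a1))
= !(!a4 || !(a4 && a1 || !a4 && (!a4 || a1) && a1))   [De Morgan]
= a4 && (a4 && a1 || !a4 && (!a4 || a1) && a1)   [De Morgan]
= a4 && (a4 && a1 || !a4 && a1)   [absorption]
= a4 && a1   [distribution]

a4 && a1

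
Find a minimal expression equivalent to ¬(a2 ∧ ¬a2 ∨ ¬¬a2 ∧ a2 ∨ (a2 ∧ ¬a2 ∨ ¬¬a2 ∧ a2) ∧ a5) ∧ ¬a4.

¬a2 ∧ ¬a4

¬(a2 ∧ ¬a2 ∨ ¬¬a2 ∧ a2 ∨ (a2 ∧ ¬a2 ∨ ¬¬a2 ∧ a2) ∧ a5) ∧ ¬a4
= ¬(a2 ∧ ¬a2 ∨ ¬¬a2 ∧ a2) ∧ ¬a4   (absorption)
= ¬(a2 ∧ ¬a2 ∨ a2 ∧ a2) ∧ ¬a4   (double negation)
= ¬a2 ∧ ¬a4   (distribution)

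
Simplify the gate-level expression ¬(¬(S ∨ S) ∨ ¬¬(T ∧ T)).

S ∧ ¬T

¬(¬(S ∨ S) ∨ ¬¬(T ∧ T))
= ¬(¬(S ∨ S) ∨ ¬¬T)   [idempotence]
= ¬(¬S ∨ ¬¬T)   [idempotence]
= S ∧ ¬T   [De Morgan]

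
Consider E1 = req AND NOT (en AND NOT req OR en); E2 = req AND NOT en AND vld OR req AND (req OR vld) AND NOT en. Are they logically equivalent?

E1: req AND NOT (en AND NOT req OR en)
    = req AND NOT en
E2: req AND NOT en AND vld OR req AND (req OR vld) AND NOT en
    = req AND NOT en AND vld OR req AND NOT en
    = req AND NOT en
Both reduce to req AND NOT en, so they are equivalent.

Yes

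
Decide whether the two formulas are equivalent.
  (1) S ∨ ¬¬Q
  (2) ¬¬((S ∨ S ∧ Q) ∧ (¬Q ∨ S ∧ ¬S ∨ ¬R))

No

E1: S ∨ ¬¬Q
    = S ∨ Q   — double negation
E2: ¬¬((S ∨ S ∧ Q) ∧ (¬Q ∨ S ∧ ¬S ∨ ¬R))
    = ¬¬((S ∨ S ∧ Q) ∧ (¬Q ∨ ¬R))   — complement / identity
    = (S ∨ S ∧ Q) ∧ (¬Q ∨ ¬R)   — double negation
    = S ∧ (¬Q ∨ ¬R)   — absorption
These differ: at Q=1, R=0, S=0, E1 = 1 but E2 = 0.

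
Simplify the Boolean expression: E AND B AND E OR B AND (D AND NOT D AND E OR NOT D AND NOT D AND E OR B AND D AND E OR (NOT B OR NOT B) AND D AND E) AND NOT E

E AND B AND E OR B AND (D AND NOT D AND E OR NOT D AND NOT D AND E OR B AND D AND E OR (NOT B OR NOT B) AND D AND E) AND NOT E
= E AND B AND E OR B AND (D AND NOT D AND E OR NOT D AND NOT D AND E OR B AND D AND E OR NOT B AND D AND E) AND NOT E
= E AND B AND E OR B AND (NOT D AND E OR B AND D AND E OR NOT B AND D AND E) AND NOT E
= E AND B AND E OR B AND (NOT D AND E OR D AND E) AND NOT E
= E AND B AND E OR B AND E AND NOT E
= B AND E

B AND E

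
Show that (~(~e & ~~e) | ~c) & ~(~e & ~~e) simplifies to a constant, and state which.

(~(~e & ~~e) | ~c) & ~(~e & ~~e)
= ~(~e & ~~e)   (absorption)
= e | ~e   (De Morgan)
= 1   (complement)

1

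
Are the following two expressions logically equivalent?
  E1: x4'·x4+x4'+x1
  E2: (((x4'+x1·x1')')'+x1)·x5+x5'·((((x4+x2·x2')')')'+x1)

E1: x4'·x4+x4'+x1
    = x4'+x1   [complement / identity]
E2: (((x4'+x1·x1')')'+x1)·x5+x5'·((((x4+x2·x2')')')'+x1)
    = (((x4')')'+x1)·x5+x5'·((((x4+x2·x2')')')'+x1)   [complement / identity]
    = (((x4')')'+x1)·x5+x5'·(((x4')')'+x1)   [complement / identity]
    = ((x4')')'+x1   [distribution]
    = x4'+x1   [double negation]
Both reduce to x4'+x1, so they are equivalent.

Yes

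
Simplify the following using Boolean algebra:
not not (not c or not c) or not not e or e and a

not not (not c or not c) or not not e or e and a
= not (c and c) or not not e or e and a   — De Morgan
= not c or not not e or e and a   — idempotence
= not c or e or e and a   — double negation
= not c or e   — absorption

not c or e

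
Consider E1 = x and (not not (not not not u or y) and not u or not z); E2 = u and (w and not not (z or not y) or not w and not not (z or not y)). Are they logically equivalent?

E1: x and (not not (not not not u or y) and not u or not z)
    = x and (not not (not u or y) and not u or not z)   — double negation
    = x and ((not u or y) and not u or not z)   — double negation
    = x and (not u or not z)   — absorption
E2: u and (w and not not (z or not y) or not w and not not (z or not y))
    = u and not not (z or not y)   — distribution
    = u and (z or not y)   — double negation
These differ: at u=0, w=0, x=1, y=0, z=0, E1 = 1 but E2 = 0.

No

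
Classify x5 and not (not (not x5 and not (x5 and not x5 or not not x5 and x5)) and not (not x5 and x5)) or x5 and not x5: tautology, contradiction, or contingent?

contradiction

x5 and not (not (not x5 and not (x5 and not x5 or not not x5 and x5)) and not (not x5 and x5)) or x5 and not x5
= x5 and (not x5 and not (x5 and not x5 or not not x5 and x5) or not x5 and x5) or x5 and not x5   [De Morgan]
= x5 and (not x5 and not (x5 and not x5 or x5 and x5) or not x5 and x5) or x5 and not x5   [double negation]
= x5 and (not x5 and not x5 or not x5 and x5) or x5 and not x5   [distribution]
= x5 and not x5 or x5 and not x5   [distribution]
= x5 and not x5   [complement / identity]
= False   [complement]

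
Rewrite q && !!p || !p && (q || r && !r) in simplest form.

q

q && !!p || !p && (q || r && !r)
= q && !!p || !p && q
= q && p || !p && q
= q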